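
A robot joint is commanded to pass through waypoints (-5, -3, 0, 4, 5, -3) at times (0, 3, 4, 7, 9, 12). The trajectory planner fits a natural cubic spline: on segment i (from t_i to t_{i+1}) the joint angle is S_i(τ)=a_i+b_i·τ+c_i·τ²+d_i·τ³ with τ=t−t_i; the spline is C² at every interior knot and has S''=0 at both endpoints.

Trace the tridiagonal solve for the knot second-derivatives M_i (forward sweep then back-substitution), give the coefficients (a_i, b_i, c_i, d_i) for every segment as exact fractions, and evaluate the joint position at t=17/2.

Δ: Δ0=2/3, Δ1=3, Δ2=4/3, Δ3=1/2, Δ4=-8/3
row 1: diag=8, rhs=14; c'=1/8, d'=7/4
row 2: denom=8−1·1/8=63/8; d'=(-10−1·7/4)/(63/8)=-94/63
row 3: denom=10−3·8/21=62/7; d'=(-5−3·-94/63)/(62/7)=-11/186
row 4: denom=10−2·7/31=296/31; d'=(-19−2·-11/186)/(296/31)=-439/222
back: M4=-439/222
back: M3=-11/186−7/31·-439/222=43/111
back: M2=-94/63−8/21·43/111=-182/111
back: M1=7/4−1/8·-182/111=217/111
M: M0=0, M1=217/111, M2=-182/111, M3=43/111, M4=-439/222, M5=0
seg 0: a=-5, c=M0/2=0, d=(M1−M0)/(6·3)=217/1998, b=Δ0−h0·(2M0+M1)/6=-23/74
seg 1: a=-3, c=M1/2=217/222, d=(M2−M1)/(6·1)=-133/222, b=Δ1−h1·(2M1+M2)/6=97/37
seg 2: a=0, c=M2/2=-91/111, d=(M3−M2)/(6·3)=25/222, b=Δ2−h2·(2M2+M3)/6=617/222
seg 3: a=4, c=M3/2=43/222, d=(M4−M3)/(6·2)=-175/888, b=Δ3−h3·(2M3+M4)/6=100/111
seg 4: a=5, c=M4/2=-439/444, d=(M5−M4)/(6·3)=439/3996, b=Δ4−h4·(2M4+M5)/6=-51/74
t_q=17/2 → seg 3, τ=3/2; S=4+100/111·τ+43/222·τ²+-175/888·τ³=12129/2368

  seg 0: a=-5 b=-23/74 c=0 d=217/1998
  seg 1: a=-3 b=97/37 c=217/222 d=-133/222
  seg 2: a=0 b=617/222 c=-91/111 d=25/222
  seg 3: a=4 b=100/111 c=43/222 d=-175/888
  seg 4: a=5 b=-51/74 c=-439/444 d=439/3996
S(17/2) = 12129/2368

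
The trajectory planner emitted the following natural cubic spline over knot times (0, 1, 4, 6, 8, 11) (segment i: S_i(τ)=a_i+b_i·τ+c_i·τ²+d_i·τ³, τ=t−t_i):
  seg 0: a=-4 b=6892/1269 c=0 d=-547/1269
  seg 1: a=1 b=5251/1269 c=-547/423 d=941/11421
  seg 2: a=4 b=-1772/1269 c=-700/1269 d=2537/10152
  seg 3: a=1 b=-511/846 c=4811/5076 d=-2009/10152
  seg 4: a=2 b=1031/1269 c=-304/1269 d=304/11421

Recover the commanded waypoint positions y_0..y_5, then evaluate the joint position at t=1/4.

y_0 = S_0(0) = a_0 = -4
y_1 = S_1(0) = a_1 = 1
y_2 = S_2(0) = a_2 = 4
y_3 = S_3(0) = a_3 = 1
y_4 = S_4(0) = a_4 = 2
y_5 = S_4(3) = 3
t_q=1/4 is in segment 0 (τ=1/4); S_0(τ)=-71713/27072

y_0=-4 y_1=1 y_2=4 y_3=1 y_4=2 y_5=3
S(1/4) = -71713/27072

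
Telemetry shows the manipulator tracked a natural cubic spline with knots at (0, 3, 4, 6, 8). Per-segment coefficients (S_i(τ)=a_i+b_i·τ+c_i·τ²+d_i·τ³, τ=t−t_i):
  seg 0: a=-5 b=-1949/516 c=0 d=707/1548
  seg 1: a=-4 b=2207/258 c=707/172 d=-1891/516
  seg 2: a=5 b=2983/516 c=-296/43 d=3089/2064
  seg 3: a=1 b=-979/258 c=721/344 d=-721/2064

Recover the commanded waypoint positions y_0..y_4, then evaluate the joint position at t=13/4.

y_0=-5 y_1=-4 y_2=5 y_3=1 y_4=-1
S(13/4) = -18293/11008

y_0 = S_0(0) = a_0 = -5
y_1 = S_1(0) = a_1 = -4
y_2 = S_2(0) = a_2 = 5
y_3 = S_3(0) = a_3 = 1
y_4 = S_3(2) = -1
t_q=13/4 is in segment 1 (τ=1/4); S_1(τ)=-18293/11008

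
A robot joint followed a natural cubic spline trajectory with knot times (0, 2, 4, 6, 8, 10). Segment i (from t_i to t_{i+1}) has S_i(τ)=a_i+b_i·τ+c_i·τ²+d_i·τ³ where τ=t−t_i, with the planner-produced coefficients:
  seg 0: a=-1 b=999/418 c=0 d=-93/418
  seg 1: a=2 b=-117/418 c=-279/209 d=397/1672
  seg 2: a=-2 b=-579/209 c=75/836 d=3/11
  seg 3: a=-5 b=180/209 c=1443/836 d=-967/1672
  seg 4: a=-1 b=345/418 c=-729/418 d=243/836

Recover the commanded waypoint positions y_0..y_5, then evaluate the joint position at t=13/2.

y_0 = S_0(0) = a_0 = -1
y_1 = S_1(0) = a_1 = 2
y_2 = S_2(0) = a_2 = -2
y_3 = S_3(0) = a_3 = -5
y_4 = S_4(0) = a_4 = -1
y_5 = S_4(2) = -4
t_q=13/2 is in segment 3 (τ=1/2); S_3(τ)=-56315/13376

y_0=-1 y_1=2 y_2=-2 y_3=-5 y_4=-1 y_5=-4
S(13/2) = -56315/13376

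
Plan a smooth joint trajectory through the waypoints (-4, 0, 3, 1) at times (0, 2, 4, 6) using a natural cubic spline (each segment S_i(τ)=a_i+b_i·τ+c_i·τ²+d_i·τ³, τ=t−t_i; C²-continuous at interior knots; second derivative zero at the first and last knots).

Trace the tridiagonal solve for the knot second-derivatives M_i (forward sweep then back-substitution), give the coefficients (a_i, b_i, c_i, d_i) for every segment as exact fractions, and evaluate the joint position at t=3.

Δ: Δ0=2, Δ1=3/2, Δ2=-1
row 1: diag=8, rhs=-3; c'=1/4, d'=-3/8
row 2: denom=8−2·1/4=15/2; d'=(-15−2·-3/8)/(15/2)=-19/10
back: M2=-19/10
back: M1=-3/8−1/4·-19/10=1/10
M: M0=0, M1=1/10, M2=-19/10, M3=0
seg 0: a=-4, c=M0/2=0, d=(M1−M0)/(6·2)=1/120, b=Δ0−h0·(2M0+M1)/6=59/30
seg 1: a=0, c=M1/2=1/20, d=(M2−M1)/(6·2)=-1/6, b=Δ1−h1·(2M1+M2)/6=31/15
seg 2: a=3, c=M2/2=-19/20, d=(M3−M2)/(6·2)=19/120, b=Δ2−h2·(2M2+M3)/6=4/15
t_q=3 → seg 1, τ=1; S=0+31/15·τ+1/20·τ²+-1/6·τ³=39/20

  seg 0: a=-4 b=59/30 c=0 d=1/120
  seg 1: a=0 b=31/15 c=1/20 d=-1/6
  seg 2: a=3 b=4/15 c=-19/20 d=19/120
S(3) = 39/20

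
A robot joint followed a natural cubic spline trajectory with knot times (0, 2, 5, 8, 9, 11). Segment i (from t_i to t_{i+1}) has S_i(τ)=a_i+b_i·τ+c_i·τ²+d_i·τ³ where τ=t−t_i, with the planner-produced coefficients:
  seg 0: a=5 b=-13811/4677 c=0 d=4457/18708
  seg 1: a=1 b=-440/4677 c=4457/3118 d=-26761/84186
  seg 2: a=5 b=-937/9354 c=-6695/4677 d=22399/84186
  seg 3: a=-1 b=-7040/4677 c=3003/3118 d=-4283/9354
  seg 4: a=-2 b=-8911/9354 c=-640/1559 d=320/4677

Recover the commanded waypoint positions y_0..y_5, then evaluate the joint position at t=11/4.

y_0 = S_0(0) = a_0 = 5
y_1 = S_1(0) = a_1 = 1
y_2 = S_2(0) = a_2 = 5
y_3 = S_3(0) = a_3 = -1
y_4 = S_4(0) = a_4 = -2
y_5 = S_4(2) = -5
t_q=11/4 is in segment 1 (τ=3/4); S_1(τ)=319163/199552

y_0=5 y_1=1 y_2=5 y_3=-1 y_4=-2 y_5=-5
S(11/4) = 319163/199552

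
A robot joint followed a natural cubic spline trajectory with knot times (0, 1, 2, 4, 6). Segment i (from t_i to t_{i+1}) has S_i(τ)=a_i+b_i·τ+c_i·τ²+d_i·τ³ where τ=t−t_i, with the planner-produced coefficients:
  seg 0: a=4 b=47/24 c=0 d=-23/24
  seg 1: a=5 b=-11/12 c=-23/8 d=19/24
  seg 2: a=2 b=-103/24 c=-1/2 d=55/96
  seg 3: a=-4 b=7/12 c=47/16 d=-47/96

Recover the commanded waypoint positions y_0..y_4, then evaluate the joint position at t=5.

y_0 = S_0(0) = a_0 = 4
y_1 = S_1(0) = a_1 = 5
y_2 = S_2(0) = a_2 = 2
y_3 = S_3(0) = a_3 = -4
y_4 = S_3(2) = 5
t_q=5 is in segment 3 (τ=1); S_3(τ)=-31/32

y_0=4 y_1=5 y_2=2 y_3=-4 y_4=5
S(5) = -31/32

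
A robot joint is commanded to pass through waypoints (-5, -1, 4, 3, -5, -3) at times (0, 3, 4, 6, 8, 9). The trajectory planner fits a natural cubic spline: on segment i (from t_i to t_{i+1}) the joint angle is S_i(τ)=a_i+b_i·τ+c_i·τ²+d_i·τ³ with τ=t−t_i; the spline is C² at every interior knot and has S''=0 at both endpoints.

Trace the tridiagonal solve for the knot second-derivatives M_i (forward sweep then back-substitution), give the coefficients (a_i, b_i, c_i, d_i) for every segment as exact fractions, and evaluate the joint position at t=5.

Δ: Δ0=4/3, Δ1=5, Δ2=-1/2, Δ3=-4, Δ4=2
row 1: diag=8, rhs=22; c'=1/8, d'=11/4
row 2: denom=6−1·1/8=47/8; d'=(-33−1·11/4)/(47/8)=-286/47
row 3: denom=8−2·16/47=344/47; d'=(-21−2·-286/47)/(344/47)=-415/344
row 4: denom=6−2·47/172=469/86; d'=(36−2·-415/344)/(469/86)=6607/938
back: M4=6607/938
back: M3=-415/344−47/172·6607/938=-2937/938
back: M2=-286/47−16/47·-2937/938=-2354/469
back: M1=11/4−1/8·-2354/469=1584/469
M: M0=0, M1=1584/469, M2=-2354/469, M3=-2937/938, M4=6607/938, M5=0
seg 0: a=-5, c=M0/2=0, d=(M1−M0)/(6·3)=88/469, b=Δ0−h0·(2M0+M1)/6=-500/1407
seg 1: a=-1, c=M1/2=792/469, d=(M2−M1)/(6·1)=-1969/1407, b=Δ1−h1·(2M1+M2)/6=6628/1407
seg 2: a=4, c=M2/2=-1177/469, d=(M3−M2)/(6·2)=253/1608, b=Δ2−h2·(2M2+M3)/6=5473/1407
seg 3: a=3, c=M3/2=-2937/1876, d=(M4−M3)/(6·2)=1193/1407, b=Δ3−h3·(2M3+M4)/6=-11989/2814
seg 4: a=-5, c=M4/2=6607/1876, d=(M5−M4)/(6·1)=-6607/5628, b=Δ4−h4·(2M4+M5)/6=-979/2814
t_q=5 → seg 2, τ=1; S=4+5473/1407·τ+-1177/469·τ²+253/1608·τ³=20777/3752

  seg 0: a=-5 b=-500/1407 c=0 d=88/469
  seg 1: a=-1 b=6628/1407 c=792/469 d=-1969/1407
  seg 2: a=4 b=5473/1407 c=-1177/469 d=253/1608
  seg 3: a=3 b=-11989/2814 c=-2937/1876 d=1193/1407
  seg 4: a=-5 b=-979/2814 c=6607/1876 d=-6607/5628
S(5) = 20777/3752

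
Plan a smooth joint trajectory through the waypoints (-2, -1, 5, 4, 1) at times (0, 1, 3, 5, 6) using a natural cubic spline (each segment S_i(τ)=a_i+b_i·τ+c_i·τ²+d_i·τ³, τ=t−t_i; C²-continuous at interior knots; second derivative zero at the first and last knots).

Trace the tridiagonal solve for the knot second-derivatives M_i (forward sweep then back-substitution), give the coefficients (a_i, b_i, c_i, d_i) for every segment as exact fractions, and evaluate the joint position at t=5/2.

  seg 0: a=-2 b=1/2 c=0 d=1/2
  seg 1: a=-1 b=2 c=3/2 d=-1/2
  seg 2: a=5 b=2 c=-3/2 d=1/8
  seg 3: a=4 b=-5/2 c=-3/4 d=1/4
S(5/2) = 59/16

Δ: Δ0=1, Δ1=3, Δ2=-1/2, Δ3=-3
row 1: diag=6, rhs=12; c'=1/3, d'=2
row 2: denom=8−2·1/3=22/3; d'=(-21−2·2)/(22/3)=-75/22
row 3: denom=6−2·3/11=60/11; d'=(-15−2·-75/22)/(60/11)=-3/2
back: M3=-3/2
back: M2=-75/22−3/11·-3/2=-3
back: M1=2−1/3·-3=3
M: M0=0, M1=3, M2=-3, M3=-3/2, M4=0
seg 0: a=-2, c=M0/2=0, d=(M1−M0)/(6·1)=1/2, b=Δ0−h0·(2M0+M1)/6=1/2
seg 1: a=-1, c=M1/2=3/2, d=(M2−M1)/(6·2)=-1/2, b=Δ1−h1·(2M1+M2)/6=2
seg 2: a=5, c=M2/2=-3/2, d=(M3−M2)/(6·2)=1/8, b=Δ2−h2·(2M2+M3)/6=2
seg 3: a=4, c=M3/2=-3/4, d=(M4−M3)/(6·1)=1/4, b=Δ3−h3·(2M3+M4)/6=-5/2
t_q=5/2 → seg 1, τ=3/2; S=-1+2·τ+3/2·τ²+-1/2·τ³=59/16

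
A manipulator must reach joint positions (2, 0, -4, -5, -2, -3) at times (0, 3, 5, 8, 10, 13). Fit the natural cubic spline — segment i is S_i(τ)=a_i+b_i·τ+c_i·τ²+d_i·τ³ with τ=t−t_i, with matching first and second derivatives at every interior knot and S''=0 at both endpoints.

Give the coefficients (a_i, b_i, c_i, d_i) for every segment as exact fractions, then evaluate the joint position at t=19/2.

Δ: Δ0=-2/3, Δ1=-2, Δ2=-1/3, Δ3=3/2, Δ4=-1/3
row 1: diag=10, rhs=-8; c'=1/5, d'=-4/5
row 2: denom=10−2·1/5=48/5; d'=(10−2·-4/5)/(48/5)=29/24
row 3: denom=10−3·5/16=145/16; d'=(11−3·29/24)/(145/16)=118/145
row 4: denom=10−2·32/145=1386/145; d'=(-11−2·118/145)/(1386/145)=-1831/1386
back: M4=-1831/1386
back: M3=118/145−32/145·-1831/1386=766/693
back: M2=29/24−5/16·766/693=598/693
back: M1=-4/5−1/5·598/693=-674/693
M: M0=0, M1=-674/693, M2=598/693, M3=766/693, M4=-1831/1386, M5=0
seg 0: a=2, c=M0/2=0, d=(M1−M0)/(6·3)=-337/6237, b=Δ0−h0·(2M0+M1)/6=-125/693
seg 1: a=0, c=M1/2=-337/693, d=(M2−M1)/(6·2)=106/693, b=Δ1−h1·(2M1+M2)/6=-1136/693
seg 2: a=-4, c=M2/2=299/693, d=(M3−M2)/(6·3)=4/297, b=Δ2−h2·(2M2+M3)/6=-404/231
seg 3: a=-5, c=M3/2=383/693, d=(M4−M3)/(6·2)=-1121/5544, b=Δ3−h3·(2M3+M4)/6=278/231
seg 4: a=-2, c=M4/2=-1831/2772, d=(M5−M4)/(6·3)=1831/24948, b=Δ4−h4·(2M4+M5)/6=1369/1386
t_q=19/2 → seg 3, τ=3/2; S=-5+278/231·τ+383/693·τ²+-1121/5544·τ³=-12979/4928

  seg 0: a=2 b=-125/693 c=0 d=-337/6237
  seg 1: a=0 b=-1136/693 c=-337/693 d=106/693
  seg 2: a=-4 b=-404/231 c=299/693 d=4/297
  seg 3: a=-5 b=278/231 c=383/693 d=-1121/5544
  seg 4: a=-2 b=1369/1386 c=-1831/2772 d=1831/24948
S(19/2) = -12979/4928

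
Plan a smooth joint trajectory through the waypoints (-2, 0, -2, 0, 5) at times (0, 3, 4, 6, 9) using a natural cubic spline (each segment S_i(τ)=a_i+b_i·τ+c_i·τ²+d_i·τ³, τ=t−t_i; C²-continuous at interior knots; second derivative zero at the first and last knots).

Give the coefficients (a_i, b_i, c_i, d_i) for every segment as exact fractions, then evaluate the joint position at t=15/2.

Δ: Δ0=2/3, Δ1=-2, Δ2=1, Δ3=5/3
row 1: diag=8, rhs=-16; c'=1/8, d'=-2
row 2: denom=6−1·1/8=47/8; d'=(18−1·-2)/(47/8)=160/47
row 3: denom=10−2·16/47=438/47; d'=(4−2·160/47)/(438/47)=-22/73
back: M3=-22/73
back: M2=160/47−16/47·-22/73=256/73
back: M1=-2−1/8·256/73=-178/73
M: M0=0, M1=-178/73, M2=256/73, M3=-22/73, M4=0
seg 0: a=-2, c=M0/2=0, d=(M1−M0)/(6·3)=-89/657, b=Δ0−h0·(2M0+M1)/6=413/219
seg 1: a=0, c=M1/2=-89/73, d=(M2−M1)/(6·1)=217/219, b=Δ1−h1·(2M1+M2)/6=-388/219
seg 2: a=-2, c=M2/2=128/73, d=(M3−M2)/(6·2)=-139/438, b=Δ2−h2·(2M2+M3)/6=-271/219
seg 3: a=0, c=M3/2=-11/73, d=(M4−M3)/(6·3)=11/657, b=Δ3−h3·(2M3+M4)/6=431/219
t_q=15/2 → seg 3, τ=3/2; S=0+431/219·τ+-11/73·τ²+11/657·τ³=1559/584

  seg 0: a=-2 b=413/219 c=0 d=-89/657
  seg 1: a=0 b=-388/219 c=-89/73 d=217/219
  seg 2: a=-2 b=-271/219 c=128/73 d=-139/438
  seg 3: a=0 b=431/219 c=-11/73 d=11/657
S(15/2) = 1559/584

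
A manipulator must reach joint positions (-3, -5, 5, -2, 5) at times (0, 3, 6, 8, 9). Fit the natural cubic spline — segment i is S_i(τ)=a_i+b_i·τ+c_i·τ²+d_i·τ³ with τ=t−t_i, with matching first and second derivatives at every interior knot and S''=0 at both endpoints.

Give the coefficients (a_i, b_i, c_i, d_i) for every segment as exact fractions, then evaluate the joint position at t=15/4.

Δ: Δ0=-2/3, Δ1=10/3, Δ2=-7/2, Δ3=7
row 1: diag=12, rhs=24; c'=1/4, d'=2
row 2: denom=10−3·1/4=37/4; d'=(-41−3·2)/(37/4)=-188/37
row 3: denom=6−2·8/37=206/37; d'=(63−2·-188/37)/(206/37)=2707/206
back: M3=2707/206
back: M2=-188/37−8/37·2707/206=-816/103
back: M1=2−1/4·-816/103=410/103
M: M0=0, M1=410/103, M2=-816/103, M3=2707/206, M4=0
seg 0: a=-3, c=M0/2=0, d=(M1−M0)/(6·3)=205/927, b=Δ0−h0·(2M0+M1)/6=-821/309
seg 1: a=-5, c=M1/2=205/103, d=(M2−M1)/(6·3)=-613/927, b=Δ1−h1·(2M1+M2)/6=1024/309
seg 2: a=5, c=M2/2=-408/103, d=(M3−M2)/(6·2)=4339/2472, b=Δ2−h2·(2M2+M3)/6=-803/309
seg 3: a=-2, c=M3/2=2707/412, d=(M4−M3)/(6·1)=-2707/1236, b=Δ3−h3·(2M3+M4)/6=1619/618
t_q=15/4 → seg 1, τ=3/4; S=-5+1024/309·τ+205/103·τ²+-613/927·τ³=-11035/6592

  seg 0: a=-3 b=-821/309 c=0 d=205/927
  seg 1: a=-5 b=1024/309 c=205/103 d=-613/927
  seg 2: a=5 b=-803/309 c=-408/103 d=4339/2472
  seg 3: a=-2 b=1619/618 c=2707/412 d=-2707/1236
S(15/4) = -11035/6592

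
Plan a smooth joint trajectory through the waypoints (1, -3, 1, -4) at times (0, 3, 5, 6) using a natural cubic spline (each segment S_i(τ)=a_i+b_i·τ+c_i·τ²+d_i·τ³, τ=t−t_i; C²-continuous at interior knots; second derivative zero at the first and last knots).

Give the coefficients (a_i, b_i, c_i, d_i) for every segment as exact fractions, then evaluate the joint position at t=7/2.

Δ: Δ0=-4/3, Δ1=2, Δ2=-5
row 1: diag=10, rhs=20; c'=1/5, d'=2
row 2: denom=6−2·1/5=28/5; d'=(-42−2·2)/(28/5)=-115/14
back: M2=-115/14
back: M1=2−1/5·-115/14=51/14
M: M0=0, M1=51/14, M2=-115/14, M3=0
seg 0: a=1, c=M0/2=0, d=(M1−M0)/(6·3)=17/84, b=Δ0−h0·(2M0+M1)/6=-265/84
seg 1: a=-3, c=M1/2=51/28, d=(M2−M1)/(6·2)=-83/84, b=Δ1−h1·(2M1+M2)/6=97/42
seg 2: a=1, c=M2/2=-115/28, d=(M3−M2)/(6·1)=115/84, b=Δ2−h2·(2M2+M3)/6=-95/42
t_q=7/2 → seg 1, τ=1/2; S=-3+97/42·τ+51/28·τ²+-83/84·τ³=-339/224

  seg 0: a=1 b=-265/84 c=0 d=17/84
  seg 1: a=-3 b=97/42 c=51/28 d=-83/84
  seg 2: a=1 b=-95/42 c=-115/28 d=115/84
S(7/2) = -339/224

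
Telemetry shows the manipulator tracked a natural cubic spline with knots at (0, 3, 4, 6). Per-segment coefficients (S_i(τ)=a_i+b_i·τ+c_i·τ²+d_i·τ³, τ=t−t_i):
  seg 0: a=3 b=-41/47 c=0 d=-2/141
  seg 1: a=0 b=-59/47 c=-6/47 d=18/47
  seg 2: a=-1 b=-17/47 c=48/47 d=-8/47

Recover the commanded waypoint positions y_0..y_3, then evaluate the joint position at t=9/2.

y_0=3 y_1=0 y_2=-1 y_3=1
S(9/2) = -89/94

y_0 = S_0(0) = a_0 = 3
y_1 = S_1(0) = a_1 = 0
y_2 = S_2(0) = a_2 = -1
y_3 = S_2(2) = 1
t_q=9/2 is in segment 2 (τ=1/2); S_2(τ)=-89/94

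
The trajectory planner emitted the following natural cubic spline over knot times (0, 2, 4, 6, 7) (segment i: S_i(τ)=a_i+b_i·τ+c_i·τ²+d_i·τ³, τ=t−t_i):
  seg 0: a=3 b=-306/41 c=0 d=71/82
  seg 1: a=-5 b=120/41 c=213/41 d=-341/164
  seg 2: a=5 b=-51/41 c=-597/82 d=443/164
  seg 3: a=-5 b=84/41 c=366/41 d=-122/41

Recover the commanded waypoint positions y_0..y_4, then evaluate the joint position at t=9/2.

y_0=3 y_1=-5 y_2=5 y_3=-5 y_4=3
S(9/2) = 3799/1312

y_0 = S_0(0) = a_0 = 3
y_1 = S_1(0) = a_1 = -5
y_2 = S_2(0) = a_2 = 5
y_3 = S_3(0) = a_3 = -5
y_4 = S_3(1) = 3
t_q=9/2 is in segment 2 (τ=1/2); S_2(τ)=3799/1312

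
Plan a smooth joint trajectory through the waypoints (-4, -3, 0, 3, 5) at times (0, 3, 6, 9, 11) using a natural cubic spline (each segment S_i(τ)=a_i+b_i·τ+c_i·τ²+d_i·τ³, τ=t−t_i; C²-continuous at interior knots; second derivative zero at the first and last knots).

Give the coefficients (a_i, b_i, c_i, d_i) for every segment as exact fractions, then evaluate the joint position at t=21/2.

  seg 0: a=-4 b=32/207 c=0 d=37/1863
  seg 1: a=-3 b=143/207 c=37/207 d=-47/1863
  seg 2: a=0 b=224/207 c=-10/207 d=13/1863
  seg 3: a=3 b=203/207 c=1/69 d=-1/414
S(21/2) = 4963/1104

Δ: Δ0=1/3, Δ1=1, Δ2=1, Δ3=1
row 1: diag=12, rhs=4; c'=1/4, d'=1/3
row 2: denom=12−3·1/4=45/4; d'=(0−3·1/3)/(45/4)=-4/45
row 3: denom=10−3·4/15=46/5; d'=(0−3·-4/45)/(46/5)=2/69
back: M3=2/69
back: M2=-4/45−4/15·2/69=-20/207
back: M1=1/3−1/4·-20/207=74/207
M: M0=0, M1=74/207, M2=-20/207, M3=2/69, M4=0
seg 0: a=-4, c=M0/2=0, d=(M1−M0)/(6·3)=37/1863, b=Δ0−h0·(2M0+M1)/6=32/207
seg 1: a=-3, c=M1/2=37/207, d=(M2−M1)/(6·3)=-47/1863, b=Δ1−h1·(2M1+M2)/6=143/207
seg 2: a=0, c=M2/2=-10/207, d=(M3−M2)/(6·3)=13/1863, b=Δ2−h2·(2M2+M3)/6=224/207
seg 3: a=3, c=M3/2=1/69, d=(M4−M3)/(6·2)=-1/414, b=Δ3−h3·(2M3+M4)/6=203/207
t_q=21/2 → seg 3, τ=3/2; S=3+203/207·τ+1/69·τ²+-1/414·τ³=4963/1104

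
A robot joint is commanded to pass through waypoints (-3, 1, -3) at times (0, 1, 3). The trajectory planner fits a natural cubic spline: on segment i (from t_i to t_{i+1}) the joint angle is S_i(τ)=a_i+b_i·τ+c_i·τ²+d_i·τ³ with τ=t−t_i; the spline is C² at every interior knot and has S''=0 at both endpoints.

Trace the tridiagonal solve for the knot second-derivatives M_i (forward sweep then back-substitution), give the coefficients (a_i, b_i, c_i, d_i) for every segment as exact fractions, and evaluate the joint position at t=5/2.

Δ: Δ0=4, Δ1=-2
row 1: diag=6, rhs=-36; c'=1/3, d'=-6
back: M1=-6
M: M0=0, M1=-6, M2=0
seg 0: a=-3, c=M0/2=0, d=(M1−M0)/(6·1)=-1, b=Δ0−h0·(2M0+M1)/6=5
seg 1: a=1, c=M1/2=-3, d=(M2−M1)/(6·2)=1/2, b=Δ1−h1·(2M1+M2)/6=2
t_q=5/2 → seg 1, τ=3/2; S=1+2·τ+-3·τ²+1/2·τ³=-17/16

  seg 0: a=-3 b=5 c=0 d=-1
  seg 1: a=1 b=2 c=-3 d=1/2
S(5/2) = -17/16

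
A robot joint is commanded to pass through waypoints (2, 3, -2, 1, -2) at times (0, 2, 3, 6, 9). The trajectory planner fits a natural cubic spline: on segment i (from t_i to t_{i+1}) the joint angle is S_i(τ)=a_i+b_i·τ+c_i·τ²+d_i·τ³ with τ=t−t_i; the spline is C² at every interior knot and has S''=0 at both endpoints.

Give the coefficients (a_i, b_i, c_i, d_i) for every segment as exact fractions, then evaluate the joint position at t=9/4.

Δ: Δ0=1/2, Δ1=-5, Δ2=1, Δ3=-1
row 1: diag=6, rhs=-33; c'=1/6, d'=-11/2
row 2: denom=8−1·1/6=47/6; d'=(36−1·-11/2)/(47/6)=249/47
row 3: denom=12−3·18/47=510/47; d'=(-12−3·249/47)/(510/47)=-437/170
back: M3=-437/170
back: M2=249/47−18/47·-437/170=534/85
back: M1=-11/2−1/6·534/85=-1113/170
M: M0=0, M1=-1113/170, M2=534/85, M3=-437/170, M4=0
seg 0: a=2, c=M0/2=0, d=(M1−M0)/(6·2)=-371/680, b=Δ0−h0·(2M0+M1)/6=228/85
seg 1: a=3, c=M1/2=-1113/340, d=(M2−M1)/(6·1)=727/340, b=Δ1−h1·(2M1+M2)/6=-657/170
seg 2: a=-2, c=M2/2=267/85, d=(M3−M2)/(6·3)=-301/612, b=Δ2−h2·(2M2+M3)/6=-1359/340
seg 3: a=1, c=M3/2=-437/340, d=(M4−M3)/(6·3)=437/3060, b=Δ3−h3·(2M3+M4)/6=267/170
t_q=9/4 → seg 1, τ=1/4; S=3+-657/170·τ+-1113/340·τ²+727/340·τ³=40531/21760

  seg 0: a=2 b=228/85 c=0 d=-371/680
  seg 1: a=3 b=-657/170 c=-1113/340 d=727/340
  seg 2: a=-2 b=-1359/340 c=267/85 d=-301/612
  seg 3: a=1 b=267/170 c=-437/340 d=437/3060
S(9/4) = 40531/21760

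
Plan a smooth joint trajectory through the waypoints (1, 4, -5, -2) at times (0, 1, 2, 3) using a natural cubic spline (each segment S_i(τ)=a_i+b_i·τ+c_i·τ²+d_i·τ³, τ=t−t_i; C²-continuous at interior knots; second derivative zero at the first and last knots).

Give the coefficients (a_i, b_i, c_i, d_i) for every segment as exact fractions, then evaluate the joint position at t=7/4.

  seg 0: a=1 b=7 c=0 d=-4
  seg 1: a=4 b=-5 c=-12 d=8
  seg 2: a=-5 b=-5 c=12 d=-4
S(7/4) = -25/8

Δ: Δ0=3, Δ1=-9, Δ2=3
row 1: diag=4, rhs=-72; c'=1/4, d'=-18
row 2: denom=4−1·1/4=15/4; d'=(72−1·-18)/(15/4)=24
back: M2=24
back: M1=-18−1/4·24=-24
M: M0=0, M1=-24, M2=24, M3=0
seg 0: a=1, c=M0/2=0, d=(M1−M0)/(6·1)=-4, b=Δ0−h0·(2M0+M1)/6=7
seg 1: a=4, c=M1/2=-12, d=(M2−M1)/(6·1)=8, b=Δ1−h1·(2M1+M2)/6=-5
seg 2: a=-5, c=M2/2=12, d=(M3−M2)/(6·1)=-4, b=Δ2−h2·(2M2+M3)/6=-5
t_q=7/4 → seg 1, τ=3/4; S=4+-5·τ+-12·τ²+8·τ³=-25/8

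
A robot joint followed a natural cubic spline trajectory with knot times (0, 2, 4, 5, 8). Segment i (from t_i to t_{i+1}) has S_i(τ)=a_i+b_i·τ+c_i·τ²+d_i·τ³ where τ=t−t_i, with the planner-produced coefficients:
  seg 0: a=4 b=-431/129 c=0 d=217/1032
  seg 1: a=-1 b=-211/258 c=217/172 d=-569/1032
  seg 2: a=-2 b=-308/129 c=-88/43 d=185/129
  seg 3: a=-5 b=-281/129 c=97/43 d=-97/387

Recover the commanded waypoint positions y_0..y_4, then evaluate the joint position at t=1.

y_0 = S_0(0) = a_0 = 4
y_1 = S_1(0) = a_1 = -1
y_2 = S_2(0) = a_2 = -2
y_3 = S_3(0) = a_3 = -5
y_4 = S_3(3) = 2
t_q=1 is in segment 0 (τ=1); S_0(τ)=299/344

y_0=4 y_1=-1 y_2=-2 y_3=-5 y_4=2
S(1) = 299/344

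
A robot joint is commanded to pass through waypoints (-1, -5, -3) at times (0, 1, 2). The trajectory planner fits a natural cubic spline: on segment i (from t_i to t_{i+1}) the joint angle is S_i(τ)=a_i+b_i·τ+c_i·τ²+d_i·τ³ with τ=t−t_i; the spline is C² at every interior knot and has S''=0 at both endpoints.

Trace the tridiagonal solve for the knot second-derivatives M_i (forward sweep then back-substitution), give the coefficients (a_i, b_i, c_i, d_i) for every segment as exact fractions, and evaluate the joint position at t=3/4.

Δ: Δ0=-4, Δ1=2
row 1: diag=4, rhs=36; c'=1/4, d'=9
back: M1=9
M: M0=0, M1=9, M2=0
seg 0: a=-1, c=M0/2=0, d=(M1−M0)/(6·1)=3/2, b=Δ0−h0·(2M0+M1)/6=-11/2
seg 1: a=-5, c=M1/2=9/2, d=(M2−M1)/(6·1)=-3/2, b=Δ1−h1·(2M1+M2)/6=-1
t_q=3/4 → seg 0, τ=3/4; S=-1+-11/2·τ+0·τ²+3/2·τ³=-575/128

  seg 0: a=-1 b=-11/2 c=0 d=3/2
  seg 1: a=-5 b=-1 c=9/2 d=-3/2
S(3/4) = -575/128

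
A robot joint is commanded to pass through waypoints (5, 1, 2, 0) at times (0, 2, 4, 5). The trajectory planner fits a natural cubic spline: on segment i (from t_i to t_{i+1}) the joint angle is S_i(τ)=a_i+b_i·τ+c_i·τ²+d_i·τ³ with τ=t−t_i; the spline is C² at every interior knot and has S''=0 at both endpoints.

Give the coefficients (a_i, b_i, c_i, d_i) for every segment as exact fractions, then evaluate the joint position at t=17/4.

  seg 0: a=5 b=-32/11 c=0 d=5/22
  seg 1: a=1 b=-2/11 c=15/11 d=-45/88
  seg 2: a=2 b=-19/22 c=-75/44 d=25/44
S(17/4) = 4749/2816

Δ: Δ0=-2, Δ1=1/2, Δ2=-2
row 1: diag=8, rhs=15; c'=1/4, d'=15/8
row 2: denom=6−2·1/4=11/2; d'=(-15−2·15/8)/(11/2)=-75/22
back: M2=-75/22
back: M1=15/8−1/4·-75/22=30/11
M: M0=0, M1=30/11, M2=-75/22, M3=0
seg 0: a=5, c=M0/2=0, d=(M1−M0)/(6·2)=5/22, b=Δ0−h0·(2M0+M1)/6=-32/11
seg 1: a=1, c=M1/2=15/11, d=(M2−M1)/(6·2)=-45/88, b=Δ1−h1·(2M1+M2)/6=-2/11
seg 2: a=2, c=M2/2=-75/44, d=(M3−M2)/(6·1)=25/44, b=Δ2−h2·(2M2+M3)/6=-19/22
t_q=17/4 → seg 2, τ=1/4; S=2+-19/22·τ+-75/44·τ²+25/44·τ³=4749/2816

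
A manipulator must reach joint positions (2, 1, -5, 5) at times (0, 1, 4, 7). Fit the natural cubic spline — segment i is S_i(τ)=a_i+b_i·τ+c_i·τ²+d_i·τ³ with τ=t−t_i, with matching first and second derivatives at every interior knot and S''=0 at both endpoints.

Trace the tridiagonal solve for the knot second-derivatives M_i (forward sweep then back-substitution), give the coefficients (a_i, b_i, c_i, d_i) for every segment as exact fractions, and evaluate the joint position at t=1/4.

Δ: Δ0=-1, Δ1=-2, Δ2=10/3
row 1: diag=8, rhs=-6; c'=3/8, d'=-3/4
row 2: denom=12−3·3/8=87/8; d'=(32−3·-3/4)/(87/8)=274/87
back: M2=274/87
back: M1=-3/4−3/8·274/87=-56/29
M: M0=0, M1=-56/29, M2=274/87, M3=0
seg 0: a=2, c=M0/2=0, d=(M1−M0)/(6·1)=-28/87, b=Δ0−h0·(2M0+M1)/6=-59/87
seg 1: a=1, c=M1/2=-28/29, d=(M2−M1)/(6·3)=221/783, b=Δ1−h1·(2M1+M2)/6=-143/87
seg 2: a=-5, c=M2/2=137/87, d=(M3−M2)/(6·3)=-137/783, b=Δ2−h2·(2M2+M3)/6=16/87
t_q=1/4 → seg 0, τ=1/4; S=2+-59/87·τ+0·τ²+-28/87·τ³=847/464

  seg 0: a=2 b=-59/87 c=0 d=-28/87
  seg 1: a=1 b=-143/87 c=-28/29 d=221/783
  seg 2: a=-5 b=16/87 c=137/87 d=-137/783
S(1/4) = 847/464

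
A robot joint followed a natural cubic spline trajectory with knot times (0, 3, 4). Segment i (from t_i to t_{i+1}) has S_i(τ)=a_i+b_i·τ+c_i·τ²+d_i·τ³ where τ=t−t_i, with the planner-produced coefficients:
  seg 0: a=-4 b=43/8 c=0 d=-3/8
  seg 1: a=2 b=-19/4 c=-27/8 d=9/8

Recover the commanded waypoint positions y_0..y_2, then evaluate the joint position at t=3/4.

y_0=-4 y_1=2 y_2=-5
S(3/4) = -65/512

y_0 = S_0(0) = a_0 = -4
y_1 = S_1(0) = a_1 = 2
y_2 = S_1(1) = -5
t_q=3/4 is in segment 0 (τ=3/4); S_0(τ)=-65/512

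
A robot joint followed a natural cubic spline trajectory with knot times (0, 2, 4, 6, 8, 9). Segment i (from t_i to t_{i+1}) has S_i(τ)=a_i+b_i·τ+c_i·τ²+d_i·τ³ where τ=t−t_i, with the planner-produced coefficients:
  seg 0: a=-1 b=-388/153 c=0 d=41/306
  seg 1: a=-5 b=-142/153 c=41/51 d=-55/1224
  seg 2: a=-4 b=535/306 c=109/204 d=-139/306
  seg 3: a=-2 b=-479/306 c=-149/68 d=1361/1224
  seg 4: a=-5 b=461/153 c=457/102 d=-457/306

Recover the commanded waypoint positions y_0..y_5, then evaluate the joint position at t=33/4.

y_0=-1 y_1=-5 y_2=-4 y_3=-2 y_4=-5 y_5=1
S(33/4) = -26047/6528

y_0 = S_0(0) = a_0 = -1
y_1 = S_1(0) = a_1 = -5
y_2 = S_2(0) = a_2 = -4
y_3 = S_3(0) = a_3 = -2
y_4 = S_4(0) = a_4 = -5
y_5 = S_4(1) = 1
t_q=33/4 is in segment 4 (τ=1/4); S_4(τ)=-26047/6528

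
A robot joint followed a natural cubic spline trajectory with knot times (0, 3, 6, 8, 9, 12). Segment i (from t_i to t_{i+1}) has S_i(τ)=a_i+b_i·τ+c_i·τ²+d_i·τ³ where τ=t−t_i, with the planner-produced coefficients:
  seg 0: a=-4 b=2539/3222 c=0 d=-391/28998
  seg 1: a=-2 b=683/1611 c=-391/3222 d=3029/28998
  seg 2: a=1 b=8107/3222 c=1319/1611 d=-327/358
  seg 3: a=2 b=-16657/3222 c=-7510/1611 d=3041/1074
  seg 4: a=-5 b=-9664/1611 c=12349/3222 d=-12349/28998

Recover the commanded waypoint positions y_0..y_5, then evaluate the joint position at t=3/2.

y_0=-4 y_1=-2 y_2=1 y_3=2 y_4=-5 y_5=0
S(3/2) = -8201/2864

y_0 = S_0(0) = a_0 = -4
y_1 = S_1(0) = a_1 = -2
y_2 = S_2(0) = a_2 = 1
y_3 = S_3(0) = a_3 = 2
y_4 = S_4(0) = a_4 = -5
y_5 = S_4(3) = 0
t_q=3/2 is in segment 0 (τ=3/2); S_0(τ)=-8201/2864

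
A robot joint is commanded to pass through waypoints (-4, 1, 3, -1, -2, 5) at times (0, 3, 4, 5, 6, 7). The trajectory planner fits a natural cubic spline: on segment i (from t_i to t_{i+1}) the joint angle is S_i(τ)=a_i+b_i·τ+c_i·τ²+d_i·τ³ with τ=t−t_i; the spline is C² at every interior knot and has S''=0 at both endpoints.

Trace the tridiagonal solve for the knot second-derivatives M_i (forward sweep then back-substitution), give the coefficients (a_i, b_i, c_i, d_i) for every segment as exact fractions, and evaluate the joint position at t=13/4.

  seg 0: a=-4 b=1151/1299 c=0 d=338/3897
  seg 1: a=1 b=4193/1299 c=338/433 d=-2609/1299
  seg 2: a=3 b=-1606/1299 c=-2271/433 d=3223/1299
  seg 3: a=-1 b=-5563/1299 c=952/433 d=1408/1299
  seg 4: a=-2 b=4373/1299 c=2360/433 d=-2360/1299
S(13/4) = 50557/27712

Δ: Δ0=5/3, Δ1=2, Δ2=-4, Δ3=-1, Δ4=7
row 1: diag=8, rhs=2; c'=1/8, d'=1/4
row 2: denom=4−1·1/8=31/8; d'=(-36−1·1/4)/(31/8)=-290/31
row 3: denom=4−1·8/31=116/31; d'=(18−1·-290/31)/(116/31)=212/29
row 4: denom=4−1·31/116=433/116; d'=(48−1·212/29)/(433/116)=4720/433
back: M4=4720/433
back: M3=212/29−31/116·4720/433=1904/433
back: M2=-290/31−8/31·1904/433=-4542/433
back: M1=1/4−1/8·-4542/433=676/433
M: M0=0, M1=676/433, M2=-4542/433, M3=1904/433, M4=4720/433, M5=0
seg 0: a=-4, c=M0/2=0, d=(M1−M0)/(6·3)=338/3897, b=Δ0−h0·(2M0+M1)/6=1151/1299
seg 1: a=1, c=M1/2=338/433, d=(M2−M1)/(6·1)=-2609/1299, b=Δ1−h1·(2M1+M2)/6=4193/1299
seg 2: a=3, c=M2/2=-2271/433, d=(M3−M2)/(6·1)=3223/1299, b=Δ2−h2·(2M2+M3)/6=-1606/1299
seg 3: a=-1, c=M3/2=952/433, d=(M4−M3)/(6·1)=1408/1299, b=Δ3−h3·(2M3+M4)/6=-5563/1299
seg 4: a=-2, c=M4/2=2360/433, d=(M5−M4)/(6·1)=-2360/1299, b=Δ4−h4·(2M4+M5)/6=4373/1299
t_q=13/4 → seg 1, τ=1/4; S=1+4193/1299·τ+338/433·τ²+-2609/1299·τ³=50557/27712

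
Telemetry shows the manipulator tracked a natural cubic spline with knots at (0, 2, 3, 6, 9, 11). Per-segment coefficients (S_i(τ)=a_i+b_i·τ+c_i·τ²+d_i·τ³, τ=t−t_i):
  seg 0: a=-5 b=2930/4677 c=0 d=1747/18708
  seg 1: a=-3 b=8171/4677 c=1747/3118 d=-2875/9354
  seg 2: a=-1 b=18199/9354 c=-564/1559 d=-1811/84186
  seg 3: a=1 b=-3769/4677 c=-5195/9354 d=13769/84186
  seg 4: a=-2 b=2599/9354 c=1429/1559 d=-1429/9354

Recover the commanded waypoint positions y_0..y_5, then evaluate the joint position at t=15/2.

y_0 = S_0(0) = a_0 = -5
y_1 = S_1(0) = a_1 = -3
y_2 = S_2(0) = a_2 = -1
y_3 = S_3(0) = a_3 = 1
y_4 = S_4(0) = a_4 = -2
y_5 = S_4(2) = 1
t_q=15/2 is in segment 3 (τ=3/2); S_3(τ)=-22609/24944

y_0=-5 y_1=-3 y_2=-1 y_3=1 y_4=-2 y_5=1
S(15/2) = -22609/24944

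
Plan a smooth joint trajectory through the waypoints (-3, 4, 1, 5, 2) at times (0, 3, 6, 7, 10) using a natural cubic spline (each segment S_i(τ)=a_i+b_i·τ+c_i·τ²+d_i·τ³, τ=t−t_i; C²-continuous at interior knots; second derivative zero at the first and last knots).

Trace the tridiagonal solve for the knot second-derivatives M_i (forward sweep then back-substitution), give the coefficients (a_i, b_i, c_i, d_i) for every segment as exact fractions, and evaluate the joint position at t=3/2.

Δ: Δ0=7/3, Δ1=-1, Δ2=4, Δ3=-1
row 1: diag=12, rhs=-20; c'=1/4, d'=-5/3
row 2: denom=8−3·1/4=29/4; d'=(30−3·-5/3)/(29/4)=140/29
row 3: denom=8−1·4/29=228/29; d'=(-30−1·140/29)/(228/29)=-505/114
back: M3=-505/114
back: M2=140/29−4/29·-505/114=310/57
back: M1=-5/3−1/4·310/57=-115/38
M: M0=0, M1=-115/38, M2=310/57, M3=-505/114, M4=0
seg 0: a=-3, c=M0/2=0, d=(M1−M0)/(6·3)=-115/684, b=Δ0−h0·(2M0+M1)/6=877/228
seg 1: a=4, c=M1/2=-115/76, d=(M2−M1)/(6·3)=965/2052, b=Δ1−h1·(2M1+M2)/6=-79/114
seg 2: a=1, c=M2/2=155/57, d=(M3−M2)/(6·1)=-125/76, b=Δ2−h2·(2M2+M3)/6=667/228
seg 3: a=5, c=M3/2=-505/228, d=(M4−M3)/(6·3)=505/2052, b=Δ3−h3·(2M3+M4)/6=391/114
t_q=3/2 → seg 0, τ=3/2; S=-3+877/228·τ+0·τ²+-115/684·τ³=1339/608

  seg 0: a=-3 b=877/228 c=0 d=-115/684
  seg 1: a=4 b=-79/114 c=-115/76 d=965/2052
  seg 2: a=1 b=667/228 c=155/57 d=-125/76
  seg 3: a=5 b=391/114 c=-505/228 d=505/2052
S(3/2) = 1339/608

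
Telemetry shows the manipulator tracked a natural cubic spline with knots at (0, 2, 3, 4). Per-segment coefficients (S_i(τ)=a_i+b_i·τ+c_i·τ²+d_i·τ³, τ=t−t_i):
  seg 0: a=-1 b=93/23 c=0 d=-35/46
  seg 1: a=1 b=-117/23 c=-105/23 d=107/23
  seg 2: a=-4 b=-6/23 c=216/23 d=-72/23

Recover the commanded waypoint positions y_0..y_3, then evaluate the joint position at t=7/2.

y_0 = S_0(0) = a_0 = -1
y_1 = S_1(0) = a_1 = 1
y_2 = S_2(0) = a_2 = -4
y_3 = S_2(1) = 2
t_q=7/2 is in segment 2 (τ=1/2); S_2(τ)=-50/23

y_0=-1 y_1=1 y_2=-4 y_3=2
S(7/2) = -50/23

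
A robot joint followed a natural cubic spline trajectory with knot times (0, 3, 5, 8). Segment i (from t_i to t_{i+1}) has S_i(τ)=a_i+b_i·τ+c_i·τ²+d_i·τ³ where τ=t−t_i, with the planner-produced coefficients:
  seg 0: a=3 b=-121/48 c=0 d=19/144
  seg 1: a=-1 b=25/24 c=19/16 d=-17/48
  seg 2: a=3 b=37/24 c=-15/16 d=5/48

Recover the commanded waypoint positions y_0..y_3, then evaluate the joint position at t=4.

y_0=3 y_1=-1 y_2=3 y_3=2
S(4) = 7/8

y_0 = S_0(0) = a_0 = 3
y_1 = S_1(0) = a_1 = -1
y_2 = S_2(0) = a_2 = 3
y_3 = S_2(3) = 2
t_q=4 is in segment 1 (τ=1); S_1(τ)=7/8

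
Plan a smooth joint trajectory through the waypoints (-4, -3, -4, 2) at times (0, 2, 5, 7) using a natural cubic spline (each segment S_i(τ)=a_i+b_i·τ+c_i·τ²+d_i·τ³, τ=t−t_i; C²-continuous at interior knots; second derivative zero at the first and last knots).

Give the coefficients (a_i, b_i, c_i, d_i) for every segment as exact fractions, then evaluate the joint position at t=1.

  seg 0: a=-4 b=493/546 c=0 d=-55/546
  seg 1: a=-3 b=-167/546 c=-55/91 d=25/126
  seg 2: a=-4 b=389/273 c=215/182 d=-215/1092
S(1) = -291/91

Δ: Δ0=1/2, Δ1=-1/3, Δ2=3
row 1: diag=10, rhs=-5; c'=3/10, d'=-1/2
row 2: denom=10−3·3/10=91/10; d'=(20−3·-1/2)/(91/10)=215/91
back: M2=215/91
back: M1=-1/2−3/10·215/91=-110/91
M: M0=0, M1=-110/91, M2=215/91, M3=0
seg 0: a=-4, c=M0/2=0, d=(M1−M0)/(6·2)=-55/546, b=Δ0−h0·(2M0+M1)/6=493/546
seg 1: a=-3, c=M1/2=-55/91, d=(M2−M1)/(6·3)=25/126, b=Δ1−h1·(2M1+M2)/6=-167/546
seg 2: a=-4, c=M2/2=215/182, d=(M3−M2)/(6·2)=-215/1092, b=Δ2−h2·(2M2+M3)/6=389/273
t_q=1 → seg 0, τ=1; S=-4+493/546·τ+0·τ²+-55/546·τ³=-291/91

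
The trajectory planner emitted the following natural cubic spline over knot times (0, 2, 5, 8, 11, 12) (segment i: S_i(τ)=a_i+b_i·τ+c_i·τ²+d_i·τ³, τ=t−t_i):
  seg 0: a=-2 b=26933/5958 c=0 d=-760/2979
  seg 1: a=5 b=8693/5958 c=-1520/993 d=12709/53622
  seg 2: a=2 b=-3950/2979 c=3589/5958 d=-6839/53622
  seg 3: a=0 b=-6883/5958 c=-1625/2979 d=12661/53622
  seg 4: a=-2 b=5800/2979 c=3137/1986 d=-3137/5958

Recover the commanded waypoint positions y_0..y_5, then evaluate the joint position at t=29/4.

y_0 = S_0(0) = a_0 = -2
y_1 = S_1(0) = a_1 = 5
y_2 = S_2(0) = a_2 = 2
y_3 = S_3(0) = a_3 = 0
y_4 = S_4(0) = a_4 = -2
y_5 = S_4(1) = 1
t_q=29/4 is in segment 2 (τ=9/4); S_2(τ)=25989/42368

y_0=-2 y_1=5 y_2=2 y_3=0 y_4=-2 y_5=1
S(29/4) = 25989/42368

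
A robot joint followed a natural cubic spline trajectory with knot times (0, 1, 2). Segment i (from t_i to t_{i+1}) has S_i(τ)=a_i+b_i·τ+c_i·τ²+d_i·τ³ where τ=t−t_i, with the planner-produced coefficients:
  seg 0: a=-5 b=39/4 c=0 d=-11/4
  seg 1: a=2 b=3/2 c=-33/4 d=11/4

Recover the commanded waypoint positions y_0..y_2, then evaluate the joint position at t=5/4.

y_0 = S_0(0) = a_0 = -5
y_1 = S_1(0) = a_1 = 2
y_2 = S_1(1) = -2
t_q=5/4 is in segment 1 (τ=1/4); S_1(τ)=487/256

y_0=-5 y_1=2 y_2=-2
S(5/4) = 487/256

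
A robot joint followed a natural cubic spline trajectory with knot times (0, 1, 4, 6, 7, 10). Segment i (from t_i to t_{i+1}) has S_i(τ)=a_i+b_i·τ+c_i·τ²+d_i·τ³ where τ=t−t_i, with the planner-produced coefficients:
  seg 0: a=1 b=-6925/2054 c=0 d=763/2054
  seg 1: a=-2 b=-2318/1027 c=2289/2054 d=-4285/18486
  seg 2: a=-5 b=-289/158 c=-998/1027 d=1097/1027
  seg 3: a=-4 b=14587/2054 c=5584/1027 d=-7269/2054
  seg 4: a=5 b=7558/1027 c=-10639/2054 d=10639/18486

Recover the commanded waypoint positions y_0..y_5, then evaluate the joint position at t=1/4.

y_0=1 y_1=-2 y_2=-5 y_3=-4 y_4=5 y_5=-4
S(1/4) = 21419/131456

y_0 = S_0(0) = a_0 = 1
y_1 = S_1(0) = a_1 = -2
y_2 = S_2(0) = a_2 = -5
y_3 = S_3(0) = a_3 = -4
y_4 = S_4(0) = a_4 = 5
y_5 = S_4(3) = -4
t_q=1/4 is in segment 0 (τ=1/4); S_0(τ)=21419/131456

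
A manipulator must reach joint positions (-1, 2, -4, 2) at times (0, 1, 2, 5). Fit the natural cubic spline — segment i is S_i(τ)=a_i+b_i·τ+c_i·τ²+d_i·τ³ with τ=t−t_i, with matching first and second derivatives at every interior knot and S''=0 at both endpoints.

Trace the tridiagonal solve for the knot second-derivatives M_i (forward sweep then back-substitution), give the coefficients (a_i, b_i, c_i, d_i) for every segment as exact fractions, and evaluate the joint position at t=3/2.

  seg 0: a=-1 b=173/31 c=0 d=-80/31
  seg 1: a=2 b=-67/31 c=-240/31 d=121/31
  seg 2: a=-4 b=-184/31 c=123/31 d=-41/93
S(3/2) = -131/248

Δ: Δ0=3, Δ1=-6, Δ2=2
row 1: diag=4, rhs=-54; c'=1/4, d'=-27/2
row 2: denom=8−1·1/4=31/4; d'=(48−1·-27/2)/(31/4)=246/31
back: M2=246/31
back: M1=-27/2−1/4·246/31=-480/31
M: M0=0, M1=-480/31, M2=246/31, M3=0
seg 0: a=-1, c=M0/2=0, d=(M1−M0)/(6·1)=-80/31, b=Δ0−h0·(2M0+M1)/6=173/31
seg 1: a=2, c=M1/2=-240/31, d=(M2−M1)/(6·1)=121/31, b=Δ1−h1·(2M1+M2)/6=-67/31
seg 2: a=-4, c=M2/2=123/31, d=(M3−M2)/(6·3)=-41/93, b=Δ2−h2·(2M2+M3)/6=-184/31
t_q=3/2 → seg 1, τ=1/2; S=2+-67/31·τ+-240/31·τ²+121/31·τ³=-131/248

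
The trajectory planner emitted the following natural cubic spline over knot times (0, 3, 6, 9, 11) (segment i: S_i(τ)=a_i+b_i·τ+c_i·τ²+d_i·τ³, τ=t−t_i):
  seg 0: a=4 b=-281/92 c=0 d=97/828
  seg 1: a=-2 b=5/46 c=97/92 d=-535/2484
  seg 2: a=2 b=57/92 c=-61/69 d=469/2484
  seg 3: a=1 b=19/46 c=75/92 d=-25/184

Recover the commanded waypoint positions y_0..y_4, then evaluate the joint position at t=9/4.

y_0=4 y_1=-2 y_2=2 y_3=1 y_4=4
S(9/4) = -9055/5888

y_0 = S_0(0) = a_0 = 4
y_1 = S_1(0) = a_1 = -2
y_2 = S_2(0) = a_2 = 2
y_3 = S_3(0) = a_3 = 1
y_4 = S_3(2) = 4
t_q=9/4 is in segment 0 (τ=9/4); S_0(τ)=-9055/5888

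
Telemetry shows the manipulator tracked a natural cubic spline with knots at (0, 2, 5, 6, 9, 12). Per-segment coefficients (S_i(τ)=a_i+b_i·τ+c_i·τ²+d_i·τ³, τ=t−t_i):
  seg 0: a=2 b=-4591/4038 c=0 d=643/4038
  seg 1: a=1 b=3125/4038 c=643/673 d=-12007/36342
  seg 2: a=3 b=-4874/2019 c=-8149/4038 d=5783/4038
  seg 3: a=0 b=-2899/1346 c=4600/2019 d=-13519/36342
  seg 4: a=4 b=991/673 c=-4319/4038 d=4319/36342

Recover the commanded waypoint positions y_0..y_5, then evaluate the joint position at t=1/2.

y_0=2 y_1=1 y_2=3 y_3=0 y_4=4 y_5=2
S(1/2) = 15629/10768

y_0 = S_0(0) = a_0 = 2
y_1 = S_1(0) = a_1 = 1
y_2 = S_2(0) = a_2 = 3
y_3 = S_3(0) = a_3 = 0
y_4 = S_4(0) = a_4 = 4
y_5 = S_4(3) = 2
t_q=1/2 is in segment 0 (τ=1/2); S_0(τ)=15629/10768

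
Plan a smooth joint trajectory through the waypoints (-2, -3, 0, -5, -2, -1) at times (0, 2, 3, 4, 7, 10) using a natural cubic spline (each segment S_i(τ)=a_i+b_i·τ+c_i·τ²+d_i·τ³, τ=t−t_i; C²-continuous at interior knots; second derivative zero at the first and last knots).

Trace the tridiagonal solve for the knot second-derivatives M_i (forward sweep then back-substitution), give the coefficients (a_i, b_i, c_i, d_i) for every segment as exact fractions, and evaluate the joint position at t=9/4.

Δ: Δ0=-1/2, Δ1=3, Δ2=-5, Δ3=1, Δ4=1/3
row 1: diag=6, rhs=21; c'=1/6, d'=7/2
row 2: denom=4−1·1/6=23/6; d'=(-48−1·7/2)/(23/6)=-309/23
row 3: denom=8−1·6/23=178/23; d'=(36−1·-309/23)/(178/23)=1137/178
row 4: denom=12−3·69/178=1929/178; d'=(-4−3·1137/178)/(1929/178)=-4123/1929
back: M4=-4123/1929
back: M3=1137/178−69/178·-4123/1929=4640/643
back: M2=-309/23−6/23·4640/643=-9849/643
back: M1=7/2−1/6·-9849/643=3892/643
M: M0=0, M1=3892/643, M2=-9849/643, M3=4640/643, M4=-4123/1929, M5=0
seg 0: a=-2, c=M0/2=0, d=(M1−M0)/(6·2)=973/1929, b=Δ0−h0·(2M0+M1)/6=-9713/3858
seg 1: a=-3, c=M1/2=1946/643, d=(M2−M1)/(6·1)=-13741/3858, b=Δ1−h1·(2M1+M2)/6=13639/3858
seg 2: a=0, c=M2/2=-9849/1286, d=(M3−M2)/(6·1)=14489/3858, b=Δ2−h2·(2M2+M3)/6=-2116/1929
seg 3: a=-5, c=M3/2=2320/643, d=(M4−M3)/(6·3)=-18043/34722, b=Δ3−h3·(2M3+M4)/6=-19859/3858
seg 4: a=-2, c=M4/2=-4123/3858, d=(M5−M4)/(6·3)=4123/34722, b=Δ4−h4·(2M4+M5)/6=4766/1929
t_q=9/4 → seg 1, τ=1/4; S=-3+13639/3858·τ+1946/643·τ²+-13741/3858·τ³=-163183/82304

  seg 0: a=-2 b=-9713/3858 c=0 d=973/1929
  seg 1: a=-3 b=13639/3858 c=1946/643 d=-13741/3858
  seg 2: a=0 b=-2116/1929 c=-9849/1286 d=14489/3858
  seg 3: a=-5 b=-19859/3858 c=2320/643 d=-18043/34722
  seg 4: a=-2 b=4766/1929 c=-4123/3858 d=4123/34722
S(9/4) = -163183/82304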